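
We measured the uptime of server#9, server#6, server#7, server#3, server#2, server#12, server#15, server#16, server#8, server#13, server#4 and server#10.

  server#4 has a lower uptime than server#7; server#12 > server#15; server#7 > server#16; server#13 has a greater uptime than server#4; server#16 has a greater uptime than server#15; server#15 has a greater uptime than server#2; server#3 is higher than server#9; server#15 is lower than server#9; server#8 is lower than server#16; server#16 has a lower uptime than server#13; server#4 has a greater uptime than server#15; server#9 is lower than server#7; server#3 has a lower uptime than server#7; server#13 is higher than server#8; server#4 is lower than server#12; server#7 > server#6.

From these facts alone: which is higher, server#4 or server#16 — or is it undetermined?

undetermined

Following every chain through server#16: above server#16 we get server#13, server#7; below server#16 we get server#8, server#2, server#15.
server#4 is not reached, and no chain runs the other way from server#4 to server#16.
So the given relations leave the order of server#16 and server#4 undetermined.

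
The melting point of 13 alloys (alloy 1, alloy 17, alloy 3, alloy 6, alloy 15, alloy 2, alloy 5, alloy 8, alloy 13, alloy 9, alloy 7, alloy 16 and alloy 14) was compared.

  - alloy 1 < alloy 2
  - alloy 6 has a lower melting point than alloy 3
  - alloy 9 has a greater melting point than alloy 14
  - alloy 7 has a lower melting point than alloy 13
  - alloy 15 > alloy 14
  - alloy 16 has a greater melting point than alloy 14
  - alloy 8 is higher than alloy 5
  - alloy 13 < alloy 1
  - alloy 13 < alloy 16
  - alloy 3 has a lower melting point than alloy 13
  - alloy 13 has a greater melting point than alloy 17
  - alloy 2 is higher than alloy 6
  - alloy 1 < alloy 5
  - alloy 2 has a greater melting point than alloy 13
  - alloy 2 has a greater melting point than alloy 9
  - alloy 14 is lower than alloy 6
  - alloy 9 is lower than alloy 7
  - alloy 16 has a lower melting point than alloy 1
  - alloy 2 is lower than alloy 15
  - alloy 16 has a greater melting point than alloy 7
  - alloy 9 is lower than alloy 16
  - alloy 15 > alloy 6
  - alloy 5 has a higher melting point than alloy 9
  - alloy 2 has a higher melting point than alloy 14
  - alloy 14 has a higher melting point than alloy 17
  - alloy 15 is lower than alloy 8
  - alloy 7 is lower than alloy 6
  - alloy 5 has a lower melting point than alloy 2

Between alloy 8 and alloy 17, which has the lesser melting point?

alloy 17 < alloy 14 < alloy 6 < alloy 3 < alloy 13 < alloy 16 < alloy 1 < alloy 5 < alloy 2 < alloy 15 < alloy 8, by transitivity through alloy 14, alloy 6, alloy 3, alloy 13, alloy 16, alloy 1, alloy 5, alloy 2, alloy 15.
So alloy 17 < alloy 8; alloy 17 is the lower of the two.

alloy 17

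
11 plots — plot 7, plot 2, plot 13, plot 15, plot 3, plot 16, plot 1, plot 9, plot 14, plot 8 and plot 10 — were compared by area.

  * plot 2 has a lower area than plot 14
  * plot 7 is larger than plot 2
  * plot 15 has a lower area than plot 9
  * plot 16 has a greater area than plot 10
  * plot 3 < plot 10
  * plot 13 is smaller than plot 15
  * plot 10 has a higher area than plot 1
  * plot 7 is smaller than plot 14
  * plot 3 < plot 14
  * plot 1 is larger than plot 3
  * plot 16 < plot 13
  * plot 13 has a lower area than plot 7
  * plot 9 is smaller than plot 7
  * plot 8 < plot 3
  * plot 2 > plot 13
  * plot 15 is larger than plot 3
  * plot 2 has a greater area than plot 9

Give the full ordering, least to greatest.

plot 8 < plot 3 < plot 1 < plot 10 < plot 16 < plot 13 < plot 15 < plot 9 < plot 2 < plot 7 < plot 14

Each adjacent pair is fixed by a given relation: plot 8 < plot 3; plot 3 < plot 1; plot 1 < plot 10; plot 10 < plot 16; plot 16 < plot 13; plot 13 < plot 15; plot 15 < plot 9; plot 9 < plot 2; plot 2 < plot 7; plot 7 < plot 14. Chaining them end to end gives the full order.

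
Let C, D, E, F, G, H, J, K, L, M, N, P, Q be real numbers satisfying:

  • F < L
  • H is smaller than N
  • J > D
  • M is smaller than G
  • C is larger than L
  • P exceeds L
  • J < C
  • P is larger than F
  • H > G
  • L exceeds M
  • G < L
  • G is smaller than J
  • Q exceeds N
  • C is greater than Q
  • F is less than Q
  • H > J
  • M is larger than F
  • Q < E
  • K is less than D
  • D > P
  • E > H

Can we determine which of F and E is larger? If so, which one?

F < M < G < L < P < D < J < H < N < Q < E, by transitivity through M, G, L, P, D, J, H, N, Q.
So E is larger.

E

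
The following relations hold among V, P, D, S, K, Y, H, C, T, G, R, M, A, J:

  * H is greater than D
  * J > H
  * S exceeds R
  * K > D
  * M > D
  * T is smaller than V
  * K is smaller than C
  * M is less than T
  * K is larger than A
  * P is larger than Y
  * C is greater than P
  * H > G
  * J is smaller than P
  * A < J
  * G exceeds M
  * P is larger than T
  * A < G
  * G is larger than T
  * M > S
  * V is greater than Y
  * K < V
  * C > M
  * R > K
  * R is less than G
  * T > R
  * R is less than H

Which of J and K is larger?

Following the relations from K: K < R < S < M < T < G < H < J.
So K < J; J is the larger of the two.

J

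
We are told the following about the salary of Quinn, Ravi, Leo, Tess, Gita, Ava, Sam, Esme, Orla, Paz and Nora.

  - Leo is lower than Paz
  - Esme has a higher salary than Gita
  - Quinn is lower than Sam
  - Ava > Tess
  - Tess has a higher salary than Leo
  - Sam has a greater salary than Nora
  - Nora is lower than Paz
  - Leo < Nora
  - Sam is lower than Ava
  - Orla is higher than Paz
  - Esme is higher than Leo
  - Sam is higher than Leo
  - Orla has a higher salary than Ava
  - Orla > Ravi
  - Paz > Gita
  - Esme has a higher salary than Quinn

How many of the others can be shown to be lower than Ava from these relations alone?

From Ava the given relations immediately reach Tess, Sam.
From those, Leo, Nora, Quinn — 5 in total.
Nothing else is reachable below Ava; 5 in all.

5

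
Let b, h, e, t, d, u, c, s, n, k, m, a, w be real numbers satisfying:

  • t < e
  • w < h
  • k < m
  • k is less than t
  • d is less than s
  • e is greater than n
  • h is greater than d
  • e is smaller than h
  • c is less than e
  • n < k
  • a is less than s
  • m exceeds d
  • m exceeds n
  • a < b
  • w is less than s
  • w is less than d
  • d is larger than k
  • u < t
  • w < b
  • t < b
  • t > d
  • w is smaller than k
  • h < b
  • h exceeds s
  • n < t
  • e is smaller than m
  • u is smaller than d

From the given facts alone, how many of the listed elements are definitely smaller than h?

10

The elements the relations force below h are u, w, a, c, n, k, d, t, e, s — no chain reaches any other.
That is 10.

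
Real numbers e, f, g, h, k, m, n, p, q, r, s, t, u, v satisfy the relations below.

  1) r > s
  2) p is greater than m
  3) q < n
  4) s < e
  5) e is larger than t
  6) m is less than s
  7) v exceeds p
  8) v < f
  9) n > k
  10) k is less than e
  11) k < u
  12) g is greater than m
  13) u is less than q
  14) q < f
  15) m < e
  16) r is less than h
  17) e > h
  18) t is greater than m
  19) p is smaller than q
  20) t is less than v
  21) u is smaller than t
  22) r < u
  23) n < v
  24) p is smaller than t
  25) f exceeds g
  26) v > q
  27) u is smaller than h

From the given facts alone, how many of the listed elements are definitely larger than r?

From r the given relations immediately reach u, h.
From those, q, t, e — 5 in total.
From those, n, v, f — 8 in total.
No other element is forced above r by the given relations, so the count is 8.

8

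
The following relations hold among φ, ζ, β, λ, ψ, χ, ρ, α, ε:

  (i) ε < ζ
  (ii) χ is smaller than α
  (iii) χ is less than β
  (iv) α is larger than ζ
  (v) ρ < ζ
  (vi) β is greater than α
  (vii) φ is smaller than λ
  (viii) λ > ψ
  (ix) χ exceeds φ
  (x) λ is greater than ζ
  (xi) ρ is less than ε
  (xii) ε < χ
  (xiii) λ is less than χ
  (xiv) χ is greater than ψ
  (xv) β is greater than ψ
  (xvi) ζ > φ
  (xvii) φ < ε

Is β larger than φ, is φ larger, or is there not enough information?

φ < ε and ε < ζ give φ < ζ.
Then ζ < λ extends the chain to λ.
Then λ < χ extends the chain to χ.
With χ < α: φ < ε < ζ < λ < χ < α.
With α < β: φ < ε < ζ < λ < χ < α < β.
So β is larger.

β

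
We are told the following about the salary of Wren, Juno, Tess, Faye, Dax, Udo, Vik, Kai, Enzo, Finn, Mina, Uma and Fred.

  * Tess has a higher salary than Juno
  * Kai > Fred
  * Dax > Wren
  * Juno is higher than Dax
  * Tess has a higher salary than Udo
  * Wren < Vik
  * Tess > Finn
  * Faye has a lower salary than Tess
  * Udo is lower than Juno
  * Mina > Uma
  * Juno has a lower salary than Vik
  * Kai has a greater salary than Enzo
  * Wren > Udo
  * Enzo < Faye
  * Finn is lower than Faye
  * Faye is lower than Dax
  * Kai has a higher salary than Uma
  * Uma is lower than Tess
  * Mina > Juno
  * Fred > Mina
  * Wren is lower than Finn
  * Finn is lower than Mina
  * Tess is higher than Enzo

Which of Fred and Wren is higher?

Link the given pairs in sequence: Wren < Finn; Finn < Faye; Faye < Dax; Dax < Juno; Juno < Mina; Mina < Fred.
Together: Wren < Finn < Faye < Dax < Juno < Mina < Fred.
So Wren < Fred; Fred is the higher of the two.

Fred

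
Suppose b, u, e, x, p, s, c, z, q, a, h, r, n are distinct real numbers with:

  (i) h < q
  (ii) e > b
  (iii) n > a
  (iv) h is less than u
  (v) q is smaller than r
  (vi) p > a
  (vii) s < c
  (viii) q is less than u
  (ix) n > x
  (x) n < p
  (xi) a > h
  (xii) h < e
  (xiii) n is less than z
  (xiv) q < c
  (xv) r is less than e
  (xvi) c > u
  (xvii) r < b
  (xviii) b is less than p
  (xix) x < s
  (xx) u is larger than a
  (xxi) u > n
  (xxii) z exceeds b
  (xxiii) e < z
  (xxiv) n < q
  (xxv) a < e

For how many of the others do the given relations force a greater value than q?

7

Directly above q: r, u, c.
One step further: b, e (5 so far).
One step further: p, z (7 so far).
No other element is forced above q by the given relations, so the count is 7.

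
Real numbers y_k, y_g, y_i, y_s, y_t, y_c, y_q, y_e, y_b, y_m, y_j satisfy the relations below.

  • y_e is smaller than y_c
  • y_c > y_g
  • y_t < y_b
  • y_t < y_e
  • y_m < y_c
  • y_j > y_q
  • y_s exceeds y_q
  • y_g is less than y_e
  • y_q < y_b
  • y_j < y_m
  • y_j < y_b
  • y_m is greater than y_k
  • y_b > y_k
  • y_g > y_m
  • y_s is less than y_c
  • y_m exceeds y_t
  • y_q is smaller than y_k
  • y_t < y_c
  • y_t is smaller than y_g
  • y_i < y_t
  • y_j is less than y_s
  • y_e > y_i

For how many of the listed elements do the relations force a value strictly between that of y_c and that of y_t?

Chaining upward from y_t reaches: y_m, y_g, y_b, y_e.
Chaining downward from y_c reaches: y_i, y_q, y_k, y_j, y_s, y_m, y_g, y_e.
Strictly between y_t and y_c are those in both lists: y_m, y_g, y_e — 3 elements.

3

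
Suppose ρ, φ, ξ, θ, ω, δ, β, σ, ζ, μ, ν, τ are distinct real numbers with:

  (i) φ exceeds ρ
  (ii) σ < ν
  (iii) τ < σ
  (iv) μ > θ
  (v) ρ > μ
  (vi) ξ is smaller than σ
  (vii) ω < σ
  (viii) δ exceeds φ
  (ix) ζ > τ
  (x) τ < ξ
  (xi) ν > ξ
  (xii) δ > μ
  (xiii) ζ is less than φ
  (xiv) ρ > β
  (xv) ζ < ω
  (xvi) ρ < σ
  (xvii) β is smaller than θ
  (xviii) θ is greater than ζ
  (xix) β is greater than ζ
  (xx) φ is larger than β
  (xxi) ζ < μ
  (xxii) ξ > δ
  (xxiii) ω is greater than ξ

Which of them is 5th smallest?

Chaining the given pairs: τ < ζ < β < θ < μ < ρ < φ < δ < ξ < ω < σ < ν.
Counting 5 from the smallest end gives μ.

μ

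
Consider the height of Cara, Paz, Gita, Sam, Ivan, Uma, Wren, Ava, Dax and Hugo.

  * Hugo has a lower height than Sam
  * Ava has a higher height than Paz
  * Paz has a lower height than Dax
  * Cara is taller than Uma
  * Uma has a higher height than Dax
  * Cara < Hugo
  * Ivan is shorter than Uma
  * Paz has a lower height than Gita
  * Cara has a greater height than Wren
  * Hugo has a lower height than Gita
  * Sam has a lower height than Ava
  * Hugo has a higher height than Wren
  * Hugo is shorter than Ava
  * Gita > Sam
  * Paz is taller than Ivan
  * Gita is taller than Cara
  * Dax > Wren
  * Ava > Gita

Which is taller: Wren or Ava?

Ava

The relevant relations are Wren < Dax; Dax < Uma; Uma < Cara; Cara < Hugo; Hugo < Sam; Sam < Gita; Gita < Ava.
Together: Wren < Dax < Uma < Cara < Hugo < Sam < Gita < Ava.
So Wren < Ava; Ava is the taller of the two.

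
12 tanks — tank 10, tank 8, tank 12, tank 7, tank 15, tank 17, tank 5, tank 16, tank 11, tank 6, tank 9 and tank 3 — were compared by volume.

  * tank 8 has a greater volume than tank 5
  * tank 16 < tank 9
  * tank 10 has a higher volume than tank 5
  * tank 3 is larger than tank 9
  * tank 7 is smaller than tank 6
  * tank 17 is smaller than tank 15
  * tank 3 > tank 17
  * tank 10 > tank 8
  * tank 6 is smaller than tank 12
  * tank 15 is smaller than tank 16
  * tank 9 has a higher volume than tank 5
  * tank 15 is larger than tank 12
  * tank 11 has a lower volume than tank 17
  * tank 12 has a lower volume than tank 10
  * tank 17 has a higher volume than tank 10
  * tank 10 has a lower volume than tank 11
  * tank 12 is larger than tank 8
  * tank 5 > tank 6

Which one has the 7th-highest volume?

tank 10

Piecing the relations together gives one ordering: tank 7 < tank 6 < tank 5 < tank 8 < tank 12 < tank 10 < tank 11 < tank 17 < tank 15 < tank 16 < tank 9 < tank 3.
Counting 7 from the largest end gives tank 10.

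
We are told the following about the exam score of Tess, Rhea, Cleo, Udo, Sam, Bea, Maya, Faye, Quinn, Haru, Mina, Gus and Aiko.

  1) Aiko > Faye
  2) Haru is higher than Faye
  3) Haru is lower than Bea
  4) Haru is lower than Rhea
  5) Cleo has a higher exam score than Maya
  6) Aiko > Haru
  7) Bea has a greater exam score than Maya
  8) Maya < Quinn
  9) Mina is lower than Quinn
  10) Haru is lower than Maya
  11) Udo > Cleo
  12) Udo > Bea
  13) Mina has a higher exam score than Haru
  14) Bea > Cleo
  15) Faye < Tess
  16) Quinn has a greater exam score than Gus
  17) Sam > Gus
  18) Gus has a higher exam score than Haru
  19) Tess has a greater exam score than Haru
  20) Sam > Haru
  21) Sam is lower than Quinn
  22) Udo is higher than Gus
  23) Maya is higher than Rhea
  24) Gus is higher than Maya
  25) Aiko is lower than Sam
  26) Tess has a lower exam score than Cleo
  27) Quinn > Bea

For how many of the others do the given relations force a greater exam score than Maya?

6

The elements the relations force above Maya are Gus, Cleo, Bea, Sam, Udo, Quinn — no chain reaches any other.
That is 6.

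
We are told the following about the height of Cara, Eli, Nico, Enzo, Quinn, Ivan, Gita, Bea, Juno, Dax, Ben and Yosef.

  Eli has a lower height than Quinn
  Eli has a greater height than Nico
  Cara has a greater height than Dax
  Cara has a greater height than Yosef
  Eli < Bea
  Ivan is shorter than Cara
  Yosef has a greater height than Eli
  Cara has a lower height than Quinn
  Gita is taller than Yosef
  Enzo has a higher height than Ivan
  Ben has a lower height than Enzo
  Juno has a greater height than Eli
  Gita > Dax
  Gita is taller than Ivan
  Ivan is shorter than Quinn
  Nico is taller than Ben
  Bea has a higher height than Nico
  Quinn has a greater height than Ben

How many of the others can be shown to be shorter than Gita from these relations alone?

6

The elements the relations force below Gita are Ben, Dax, Nico, Eli, Yosef, Ivan — no chain reaches any other.
That is 6.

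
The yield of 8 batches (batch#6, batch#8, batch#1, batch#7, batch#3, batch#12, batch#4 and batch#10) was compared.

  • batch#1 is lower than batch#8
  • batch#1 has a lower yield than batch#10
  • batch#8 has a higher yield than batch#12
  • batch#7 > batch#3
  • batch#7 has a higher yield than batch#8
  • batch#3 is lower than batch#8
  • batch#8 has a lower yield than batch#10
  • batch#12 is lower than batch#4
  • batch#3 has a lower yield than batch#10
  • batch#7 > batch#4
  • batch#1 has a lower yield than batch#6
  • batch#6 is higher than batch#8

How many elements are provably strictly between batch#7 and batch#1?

1

Chaining upward from batch#1 reaches: batch#8, batch#10, batch#6.
Chaining downward from batch#7 reaches: batch#3, batch#12, batch#4, batch#8.
Strictly between batch#1 and batch#7 are those in both lists: batch#8 — 1 element.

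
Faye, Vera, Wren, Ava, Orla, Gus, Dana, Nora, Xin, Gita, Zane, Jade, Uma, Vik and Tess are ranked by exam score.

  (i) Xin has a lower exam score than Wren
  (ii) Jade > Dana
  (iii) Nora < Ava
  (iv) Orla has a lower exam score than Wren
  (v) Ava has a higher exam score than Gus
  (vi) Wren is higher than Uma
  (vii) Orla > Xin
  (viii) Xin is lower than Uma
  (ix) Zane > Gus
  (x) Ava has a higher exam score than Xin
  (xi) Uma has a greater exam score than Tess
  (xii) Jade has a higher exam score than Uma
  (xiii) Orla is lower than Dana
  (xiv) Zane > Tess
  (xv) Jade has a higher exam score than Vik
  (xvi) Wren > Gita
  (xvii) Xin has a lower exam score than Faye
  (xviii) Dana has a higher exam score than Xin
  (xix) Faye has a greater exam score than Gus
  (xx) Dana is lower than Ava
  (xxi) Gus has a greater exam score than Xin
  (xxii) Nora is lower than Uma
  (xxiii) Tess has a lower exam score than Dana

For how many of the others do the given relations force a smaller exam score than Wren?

Directly below Wren: Gita, Xin, Orla, Uma.
One step further: Tess, Nora (6 so far).
No other element is forced below Wren by the given relations, so the count is 6.

6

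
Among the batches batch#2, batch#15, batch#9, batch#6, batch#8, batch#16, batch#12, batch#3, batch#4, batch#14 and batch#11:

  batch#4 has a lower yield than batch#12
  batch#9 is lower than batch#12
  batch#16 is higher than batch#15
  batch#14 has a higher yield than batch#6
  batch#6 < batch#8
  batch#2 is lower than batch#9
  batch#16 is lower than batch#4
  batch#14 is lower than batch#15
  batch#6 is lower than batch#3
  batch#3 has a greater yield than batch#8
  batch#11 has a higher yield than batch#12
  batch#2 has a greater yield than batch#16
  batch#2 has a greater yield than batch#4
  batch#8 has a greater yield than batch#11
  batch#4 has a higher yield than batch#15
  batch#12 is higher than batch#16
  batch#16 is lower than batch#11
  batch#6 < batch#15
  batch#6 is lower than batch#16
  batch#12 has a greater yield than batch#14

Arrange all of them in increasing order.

batch#6 < batch#14 < batch#15 < batch#16 < batch#4 < batch#2 < batch#9 < batch#12 < batch#11 < batch#8 < batch#3

The consecutive links are each given: batch#6 < batch#14; batch#14 < batch#15; batch#15 < batch#16; batch#16 < batch#4; batch#4 < batch#2; batch#2 < batch#9; batch#9 < batch#12; batch#12 < batch#11; batch#11 < batch#8; batch#8 < batch#3.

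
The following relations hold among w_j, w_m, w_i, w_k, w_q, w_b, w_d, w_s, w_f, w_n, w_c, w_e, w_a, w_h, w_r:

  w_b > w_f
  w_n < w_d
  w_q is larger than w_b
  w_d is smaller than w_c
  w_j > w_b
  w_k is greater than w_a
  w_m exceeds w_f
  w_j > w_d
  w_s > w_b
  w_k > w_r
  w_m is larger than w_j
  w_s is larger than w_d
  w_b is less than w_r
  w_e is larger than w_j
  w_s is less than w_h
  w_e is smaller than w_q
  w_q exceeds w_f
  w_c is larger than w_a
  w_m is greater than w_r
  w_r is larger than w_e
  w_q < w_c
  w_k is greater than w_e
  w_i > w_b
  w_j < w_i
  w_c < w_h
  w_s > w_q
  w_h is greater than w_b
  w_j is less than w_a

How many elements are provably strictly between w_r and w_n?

3

Chaining upward from w_n reaches: w_d, w_j, w_e, w_q, w_a, w_c, w_s, w_i, w_h, w_k, w_m.
Chaining downward from w_r reaches: w_d, w_f, w_b, w_j, w_e.
Strictly between w_n and w_r are those in both lists: w_d, w_j, w_e — 3 elements.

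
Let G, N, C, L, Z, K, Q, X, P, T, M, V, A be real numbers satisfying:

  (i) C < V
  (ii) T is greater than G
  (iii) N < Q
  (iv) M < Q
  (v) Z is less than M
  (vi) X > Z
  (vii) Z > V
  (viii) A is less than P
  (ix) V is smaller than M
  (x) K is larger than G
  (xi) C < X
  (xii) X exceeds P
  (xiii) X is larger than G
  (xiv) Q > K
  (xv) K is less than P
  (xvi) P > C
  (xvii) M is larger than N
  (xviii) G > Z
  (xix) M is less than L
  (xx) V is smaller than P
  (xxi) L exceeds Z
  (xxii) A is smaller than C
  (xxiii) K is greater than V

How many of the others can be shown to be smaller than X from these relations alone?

7

From X the given relations immediately reach C, Z, G, P.
From those, A, V, K — 7 in total.
No other element is forced below X by the given relations, so the count is 7.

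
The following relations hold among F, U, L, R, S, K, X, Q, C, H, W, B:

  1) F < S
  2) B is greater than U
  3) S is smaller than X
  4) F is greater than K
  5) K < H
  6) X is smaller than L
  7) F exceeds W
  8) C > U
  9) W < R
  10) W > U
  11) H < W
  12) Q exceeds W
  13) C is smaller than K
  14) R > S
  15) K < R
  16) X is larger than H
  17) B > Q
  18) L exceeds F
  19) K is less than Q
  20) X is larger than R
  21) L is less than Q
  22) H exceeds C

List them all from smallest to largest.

U < C < K < H < W < F < S < R < X < L < Q < B

Each adjacent pair is fixed by a given relation: U < C; C < K; K < H; H < W; W < F; F < S; S < R; R < X; X < L; L < Q; Q < B. Chaining them end to end gives the full order.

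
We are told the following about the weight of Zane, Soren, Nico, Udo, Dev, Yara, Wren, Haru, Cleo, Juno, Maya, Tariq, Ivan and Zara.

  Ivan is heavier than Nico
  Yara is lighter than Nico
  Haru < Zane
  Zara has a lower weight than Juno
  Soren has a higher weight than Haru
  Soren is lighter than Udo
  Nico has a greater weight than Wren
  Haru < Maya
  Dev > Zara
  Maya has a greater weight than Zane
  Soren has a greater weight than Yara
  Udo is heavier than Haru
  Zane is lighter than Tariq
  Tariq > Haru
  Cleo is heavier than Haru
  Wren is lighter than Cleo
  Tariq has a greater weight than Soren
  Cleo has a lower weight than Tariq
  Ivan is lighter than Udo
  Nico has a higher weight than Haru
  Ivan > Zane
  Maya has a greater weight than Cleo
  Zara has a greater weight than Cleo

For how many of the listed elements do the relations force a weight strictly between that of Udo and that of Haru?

The relations place Haru below Udo. An element lies strictly between them when it is forced above Haru and also forced below Udo.
Above Haru: {Soren, Zane, Cleo, Zara, Nico, Ivan, Juno, Dev, Tariq, Maya}. Below Udo: {Wren, Yara, Soren, Zane, Nico, Ivan}.
Intersection: {Soren, Zane, Nico, Ivan} — 4.

4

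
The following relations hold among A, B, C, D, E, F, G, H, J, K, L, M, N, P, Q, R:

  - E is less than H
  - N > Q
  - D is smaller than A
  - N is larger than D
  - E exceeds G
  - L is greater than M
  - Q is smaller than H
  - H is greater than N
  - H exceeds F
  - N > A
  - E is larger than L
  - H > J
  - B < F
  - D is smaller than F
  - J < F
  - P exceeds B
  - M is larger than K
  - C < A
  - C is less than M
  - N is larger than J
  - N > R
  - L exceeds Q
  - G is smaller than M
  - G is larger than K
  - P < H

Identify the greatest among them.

H

Chaining downward from H: directly below it, Q, J, P, N, F, E; then R, D, B, G, A, L; then K, C, M.
That covers every other element, and nothing is given above H, so H is the greatest.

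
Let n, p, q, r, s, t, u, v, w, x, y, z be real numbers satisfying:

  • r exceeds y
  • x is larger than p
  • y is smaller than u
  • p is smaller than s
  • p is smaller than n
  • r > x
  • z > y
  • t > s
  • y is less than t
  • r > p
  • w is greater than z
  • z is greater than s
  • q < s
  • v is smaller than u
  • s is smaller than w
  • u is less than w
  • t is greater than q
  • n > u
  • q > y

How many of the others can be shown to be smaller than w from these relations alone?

7

Directly below w: u, s, z.
One step further: p, y, v, q (7 so far).
No other element is forced below w by the given relations, so the count is 7.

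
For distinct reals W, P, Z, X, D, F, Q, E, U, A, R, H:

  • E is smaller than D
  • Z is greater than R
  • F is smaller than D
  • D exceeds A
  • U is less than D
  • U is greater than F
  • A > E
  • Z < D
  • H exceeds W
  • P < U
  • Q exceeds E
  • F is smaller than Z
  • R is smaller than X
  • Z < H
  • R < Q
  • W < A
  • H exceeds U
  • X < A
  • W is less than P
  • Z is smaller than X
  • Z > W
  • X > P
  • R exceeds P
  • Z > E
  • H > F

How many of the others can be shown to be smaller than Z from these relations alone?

Directly below Z: E, W, F, R.
One step further: P (5 so far).
Nothing else is reachable below Z; 5 in all.

5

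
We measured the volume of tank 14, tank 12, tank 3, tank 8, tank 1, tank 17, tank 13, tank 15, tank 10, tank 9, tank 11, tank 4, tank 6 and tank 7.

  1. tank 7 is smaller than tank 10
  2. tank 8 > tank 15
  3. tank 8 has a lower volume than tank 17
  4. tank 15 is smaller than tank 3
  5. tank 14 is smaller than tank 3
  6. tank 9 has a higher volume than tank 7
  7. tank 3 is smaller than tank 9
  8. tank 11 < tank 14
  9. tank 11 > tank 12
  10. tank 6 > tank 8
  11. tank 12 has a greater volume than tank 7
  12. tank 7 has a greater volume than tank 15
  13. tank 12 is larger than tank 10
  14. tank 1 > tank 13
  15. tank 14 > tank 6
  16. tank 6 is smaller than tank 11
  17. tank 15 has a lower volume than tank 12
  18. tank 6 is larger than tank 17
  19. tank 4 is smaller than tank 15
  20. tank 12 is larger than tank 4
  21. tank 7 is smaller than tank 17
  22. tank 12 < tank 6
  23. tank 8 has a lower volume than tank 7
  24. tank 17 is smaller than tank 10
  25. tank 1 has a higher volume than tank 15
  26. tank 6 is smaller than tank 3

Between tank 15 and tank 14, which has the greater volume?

tank 14

Following the relations from tank 15: tank 15 < tank 8 < tank 7 < tank 17 < tank 10 < tank 12 < tank 6 < tank 11 < tank 14.
So tank 15 < tank 14; tank 14 is the larger of the two.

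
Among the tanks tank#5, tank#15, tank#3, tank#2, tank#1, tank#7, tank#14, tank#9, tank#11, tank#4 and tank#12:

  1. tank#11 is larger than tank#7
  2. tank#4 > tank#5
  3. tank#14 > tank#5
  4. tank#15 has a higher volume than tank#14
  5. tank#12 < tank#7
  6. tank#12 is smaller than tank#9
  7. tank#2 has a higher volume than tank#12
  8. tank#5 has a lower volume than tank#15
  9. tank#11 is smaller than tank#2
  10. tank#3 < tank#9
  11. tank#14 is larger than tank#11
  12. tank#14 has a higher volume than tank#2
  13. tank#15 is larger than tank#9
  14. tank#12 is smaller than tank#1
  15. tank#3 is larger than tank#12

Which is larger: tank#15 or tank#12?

tank#12 < tank#7 and tank#7 < tank#11 give tank#12 < tank#11.
Then tank#11 < tank#2 extends the chain to tank#2.
Then tank#2 < tank#14 extends the chain to tank#14.
Then tank#14 < tank#15 extends the chain to tank#15.
So tank#12 < tank#15; tank#15 is the larger of the two.

tank#15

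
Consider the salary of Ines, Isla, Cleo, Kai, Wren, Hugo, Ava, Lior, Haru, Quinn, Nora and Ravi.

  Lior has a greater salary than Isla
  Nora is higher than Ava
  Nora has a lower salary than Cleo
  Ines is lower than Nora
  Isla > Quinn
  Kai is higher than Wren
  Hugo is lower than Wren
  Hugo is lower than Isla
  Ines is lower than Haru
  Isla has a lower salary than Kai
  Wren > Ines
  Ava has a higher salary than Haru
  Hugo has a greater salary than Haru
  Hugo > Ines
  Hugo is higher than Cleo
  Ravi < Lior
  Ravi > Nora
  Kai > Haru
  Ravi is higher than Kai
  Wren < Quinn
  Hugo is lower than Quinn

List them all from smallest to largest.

Ines < Haru < Ava < Nora < Cleo < Hugo < Wren < Quinn < Isla < Kai < Ravi < Lior

The consecutive links are each given: Ines < Haru; Haru < Ava; Ava < Nora; Nora < Cleo; Cleo < Hugo; Hugo < Wren; Wren < Quinn; Quinn < Isla; Isla < Kai; Kai < Ravi; Ravi < Lior.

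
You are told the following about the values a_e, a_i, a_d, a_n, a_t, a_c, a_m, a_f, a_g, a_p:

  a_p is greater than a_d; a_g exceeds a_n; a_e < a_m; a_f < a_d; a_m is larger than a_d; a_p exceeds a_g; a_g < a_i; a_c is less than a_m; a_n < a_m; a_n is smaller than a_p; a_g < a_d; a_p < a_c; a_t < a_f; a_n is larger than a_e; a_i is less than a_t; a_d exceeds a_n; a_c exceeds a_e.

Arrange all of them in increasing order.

a_e < a_n < a_g < a_i < a_t < a_f < a_d < a_p < a_c < a_m

Nothing is placed below a_e, so it is least; from there a_e < a_n; a_n < a_g; a_g < a_i; a_i < a_t; a_t < a_f; a_f < a_d; a_d < a_p; a_p < a_c; a_c < a_m, each given directly.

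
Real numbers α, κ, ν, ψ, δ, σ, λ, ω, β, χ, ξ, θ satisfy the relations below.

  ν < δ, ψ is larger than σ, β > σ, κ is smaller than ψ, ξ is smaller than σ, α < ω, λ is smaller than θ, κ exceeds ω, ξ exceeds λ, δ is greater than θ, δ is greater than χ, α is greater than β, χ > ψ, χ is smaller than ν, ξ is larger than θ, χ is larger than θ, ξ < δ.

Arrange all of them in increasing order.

λ < θ < ξ < σ < β < α < ω < κ < ψ < χ < ν < δ

Nothing is placed below λ, so it is least; from there λ < θ; θ < ξ; ξ < σ; σ < β; β < α; α < ω; ω < κ; κ < ψ; ψ < χ; χ < ν; ν < δ, each given directly.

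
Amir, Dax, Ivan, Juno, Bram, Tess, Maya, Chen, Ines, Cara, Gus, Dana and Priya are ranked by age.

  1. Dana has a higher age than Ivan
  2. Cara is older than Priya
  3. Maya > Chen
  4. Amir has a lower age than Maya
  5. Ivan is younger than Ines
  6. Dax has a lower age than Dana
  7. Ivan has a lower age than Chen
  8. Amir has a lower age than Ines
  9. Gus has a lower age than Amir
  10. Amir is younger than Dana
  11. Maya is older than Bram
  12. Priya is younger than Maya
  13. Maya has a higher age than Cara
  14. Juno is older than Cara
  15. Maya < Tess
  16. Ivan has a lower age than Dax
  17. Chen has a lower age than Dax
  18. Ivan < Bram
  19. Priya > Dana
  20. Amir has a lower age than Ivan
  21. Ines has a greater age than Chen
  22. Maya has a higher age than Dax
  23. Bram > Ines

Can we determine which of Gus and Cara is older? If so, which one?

Cara

Gus < Amir and Amir < Ivan give Gus < Ivan.
Then Ivan < Chen extends the chain to Chen.
With Chen < Dax: Gus < Amir < Ivan < Chen < Dax.
Then Dax < Dana extends the chain to Dana.
With Dana < Priya: Gus < Amir < Ivan < Chen < Dax < Dana < Priya.
With Priya < Cara: Gus < Amir < Ivan < Chen < Dax < Dana < Priya < Cara.
So Cara is older.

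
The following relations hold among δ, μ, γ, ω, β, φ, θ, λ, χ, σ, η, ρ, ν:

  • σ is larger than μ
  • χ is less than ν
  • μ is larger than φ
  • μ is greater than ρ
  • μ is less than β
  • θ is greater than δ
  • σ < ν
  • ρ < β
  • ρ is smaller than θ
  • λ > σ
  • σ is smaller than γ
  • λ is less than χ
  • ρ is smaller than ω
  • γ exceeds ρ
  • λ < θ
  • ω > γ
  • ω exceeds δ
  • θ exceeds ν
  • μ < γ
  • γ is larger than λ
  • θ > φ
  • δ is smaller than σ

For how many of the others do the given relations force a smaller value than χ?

Directly below χ: λ.
One step further: σ (2 so far).
One step further: μ, δ (4 so far).
One step further: φ, ρ (6 so far).
No other element is forced below χ by the given relations, so the count is 6.

6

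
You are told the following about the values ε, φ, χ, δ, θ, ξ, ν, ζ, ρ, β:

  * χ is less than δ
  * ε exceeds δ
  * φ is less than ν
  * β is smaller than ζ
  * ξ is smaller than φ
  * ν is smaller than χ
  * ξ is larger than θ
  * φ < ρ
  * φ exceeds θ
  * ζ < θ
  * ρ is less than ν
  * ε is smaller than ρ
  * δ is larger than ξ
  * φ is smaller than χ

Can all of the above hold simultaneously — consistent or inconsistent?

inconsistent

Chaining the given relations yields χ < δ < ε < ρ < ν, so χ < ν. But one relation states ν < χ. These cannot both hold.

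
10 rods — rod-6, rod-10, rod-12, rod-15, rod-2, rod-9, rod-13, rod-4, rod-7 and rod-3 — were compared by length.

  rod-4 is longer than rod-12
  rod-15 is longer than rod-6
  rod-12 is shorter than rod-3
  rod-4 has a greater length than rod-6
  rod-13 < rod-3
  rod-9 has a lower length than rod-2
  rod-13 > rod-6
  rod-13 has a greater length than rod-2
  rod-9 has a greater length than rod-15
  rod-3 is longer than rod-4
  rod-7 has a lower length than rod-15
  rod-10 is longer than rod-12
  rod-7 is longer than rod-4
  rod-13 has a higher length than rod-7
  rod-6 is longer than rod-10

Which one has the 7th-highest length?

rod-4

Piecing the relations together gives one ordering: rod-12 < rod-10 < rod-6 < rod-4 < rod-7 < rod-15 < rod-9 < rod-2 < rod-13 < rod-3.
The 7th largest is rod-4.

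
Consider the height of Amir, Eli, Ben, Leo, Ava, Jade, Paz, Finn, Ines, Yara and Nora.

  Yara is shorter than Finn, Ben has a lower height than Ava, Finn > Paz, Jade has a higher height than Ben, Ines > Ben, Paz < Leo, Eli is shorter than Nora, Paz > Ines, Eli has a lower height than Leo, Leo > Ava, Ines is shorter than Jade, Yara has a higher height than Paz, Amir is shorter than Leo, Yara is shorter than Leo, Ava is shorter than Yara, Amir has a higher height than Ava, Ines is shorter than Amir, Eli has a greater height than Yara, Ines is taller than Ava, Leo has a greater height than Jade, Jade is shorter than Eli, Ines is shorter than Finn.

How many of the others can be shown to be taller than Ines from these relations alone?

Directly above Ines: Jade, Paz, Finn, Amir.
One step further: Yara, Eli, Leo (7 so far).
One step further: Nora (8 so far).
Nothing else is reachable above Ines; 8 in all.

8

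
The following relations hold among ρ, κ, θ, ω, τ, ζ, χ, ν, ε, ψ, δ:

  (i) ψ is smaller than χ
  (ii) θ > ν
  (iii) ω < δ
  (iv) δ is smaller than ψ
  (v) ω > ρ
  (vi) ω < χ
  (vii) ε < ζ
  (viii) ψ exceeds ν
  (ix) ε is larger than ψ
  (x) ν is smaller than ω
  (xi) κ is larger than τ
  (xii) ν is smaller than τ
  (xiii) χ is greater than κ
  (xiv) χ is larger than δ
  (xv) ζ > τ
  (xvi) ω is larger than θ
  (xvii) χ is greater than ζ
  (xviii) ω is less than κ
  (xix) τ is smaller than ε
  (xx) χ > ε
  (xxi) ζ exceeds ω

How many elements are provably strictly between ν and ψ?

3

Chaining upward from ν reaches: τ, θ, ω, δ, κ, ε, ζ, χ.
Chaining downward from ψ reaches: ρ, θ, ω, δ.
Strictly between ν and ψ are those in both lists: θ, ω, δ — 3 elements.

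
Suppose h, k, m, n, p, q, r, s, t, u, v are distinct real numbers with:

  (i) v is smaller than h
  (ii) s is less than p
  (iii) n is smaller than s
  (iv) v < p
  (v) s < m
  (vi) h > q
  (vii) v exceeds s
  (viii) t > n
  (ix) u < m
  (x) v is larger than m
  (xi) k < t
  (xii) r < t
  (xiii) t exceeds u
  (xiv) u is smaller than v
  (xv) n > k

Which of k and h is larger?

k < n < s < m < v < h, by transitivity through n, s, m, v.
So k < h; h is the larger of the two.

h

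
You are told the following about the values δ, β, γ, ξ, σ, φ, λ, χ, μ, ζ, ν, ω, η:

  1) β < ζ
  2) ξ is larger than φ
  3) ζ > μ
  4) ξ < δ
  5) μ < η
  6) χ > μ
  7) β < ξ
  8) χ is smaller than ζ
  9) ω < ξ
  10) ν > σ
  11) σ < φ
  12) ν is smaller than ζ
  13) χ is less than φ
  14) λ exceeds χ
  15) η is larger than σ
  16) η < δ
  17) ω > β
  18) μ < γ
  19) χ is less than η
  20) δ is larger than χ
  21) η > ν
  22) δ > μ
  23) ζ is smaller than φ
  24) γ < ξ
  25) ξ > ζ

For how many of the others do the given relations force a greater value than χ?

The elements the relations force above χ are ζ, φ, λ, ξ, η, δ — no chain reaches any other.
That is 6.

6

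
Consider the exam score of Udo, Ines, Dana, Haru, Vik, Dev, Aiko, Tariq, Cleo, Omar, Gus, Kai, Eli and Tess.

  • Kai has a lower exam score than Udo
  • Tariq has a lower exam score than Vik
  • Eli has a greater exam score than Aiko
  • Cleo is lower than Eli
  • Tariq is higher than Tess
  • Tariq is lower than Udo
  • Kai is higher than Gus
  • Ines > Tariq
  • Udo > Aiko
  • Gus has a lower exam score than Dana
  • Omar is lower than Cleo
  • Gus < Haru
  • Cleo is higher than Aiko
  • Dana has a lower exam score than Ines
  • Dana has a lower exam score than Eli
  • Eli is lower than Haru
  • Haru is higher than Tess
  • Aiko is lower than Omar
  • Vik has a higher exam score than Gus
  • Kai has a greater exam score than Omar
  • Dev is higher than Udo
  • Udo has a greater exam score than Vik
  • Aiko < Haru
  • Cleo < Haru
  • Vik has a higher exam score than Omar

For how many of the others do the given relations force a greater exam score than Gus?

8

Directly above Gus: Dana, Vik, Kai, Haru.
One step further: Udo, Ines, Eli (7 so far).
One step further: Dev (8 so far).
Nothing else is reachable above Gus; 8 in all.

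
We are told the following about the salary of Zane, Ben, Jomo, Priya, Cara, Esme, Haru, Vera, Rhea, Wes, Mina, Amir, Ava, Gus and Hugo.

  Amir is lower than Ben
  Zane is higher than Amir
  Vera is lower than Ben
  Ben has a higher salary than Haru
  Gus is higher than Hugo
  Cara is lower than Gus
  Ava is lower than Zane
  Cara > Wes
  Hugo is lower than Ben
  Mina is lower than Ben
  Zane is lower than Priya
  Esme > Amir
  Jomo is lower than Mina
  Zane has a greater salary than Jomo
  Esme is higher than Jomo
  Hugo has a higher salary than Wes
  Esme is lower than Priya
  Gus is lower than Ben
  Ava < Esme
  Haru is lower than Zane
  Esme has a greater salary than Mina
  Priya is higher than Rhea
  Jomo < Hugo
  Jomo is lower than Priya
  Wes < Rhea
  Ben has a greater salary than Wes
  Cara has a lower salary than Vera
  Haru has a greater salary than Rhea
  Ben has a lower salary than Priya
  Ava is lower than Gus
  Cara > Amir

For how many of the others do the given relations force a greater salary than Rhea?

The elements the relations force above Rhea are Haru, Ben, Zane, Priya — no chain reaches any other.
That is 4.

4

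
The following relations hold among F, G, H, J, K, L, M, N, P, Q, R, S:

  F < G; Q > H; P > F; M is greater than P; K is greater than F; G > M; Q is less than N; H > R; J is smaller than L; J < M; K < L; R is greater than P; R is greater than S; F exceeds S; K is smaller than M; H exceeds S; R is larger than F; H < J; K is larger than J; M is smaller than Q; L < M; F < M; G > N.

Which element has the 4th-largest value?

M

Chaining the given pairs: S < F < P < R < H < J < K < L < M < Q < N < G.
Counting 4 from the largest end gives M.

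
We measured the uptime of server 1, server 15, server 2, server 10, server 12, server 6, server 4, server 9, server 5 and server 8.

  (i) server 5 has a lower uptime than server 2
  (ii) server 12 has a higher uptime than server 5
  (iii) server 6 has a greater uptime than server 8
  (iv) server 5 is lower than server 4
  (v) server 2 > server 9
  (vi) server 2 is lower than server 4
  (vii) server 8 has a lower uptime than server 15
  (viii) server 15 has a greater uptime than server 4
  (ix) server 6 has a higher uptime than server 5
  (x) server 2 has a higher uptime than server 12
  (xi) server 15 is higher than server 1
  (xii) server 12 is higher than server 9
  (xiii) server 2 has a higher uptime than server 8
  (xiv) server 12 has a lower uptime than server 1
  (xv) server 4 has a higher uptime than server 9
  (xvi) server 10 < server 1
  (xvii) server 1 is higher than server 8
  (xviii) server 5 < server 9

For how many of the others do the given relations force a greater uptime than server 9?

Directly above server 9: server 12, server 2, server 4.
One step further: server 1, server 15 (5 so far).
Nothing else is reachable above server 9; 5 in all.

5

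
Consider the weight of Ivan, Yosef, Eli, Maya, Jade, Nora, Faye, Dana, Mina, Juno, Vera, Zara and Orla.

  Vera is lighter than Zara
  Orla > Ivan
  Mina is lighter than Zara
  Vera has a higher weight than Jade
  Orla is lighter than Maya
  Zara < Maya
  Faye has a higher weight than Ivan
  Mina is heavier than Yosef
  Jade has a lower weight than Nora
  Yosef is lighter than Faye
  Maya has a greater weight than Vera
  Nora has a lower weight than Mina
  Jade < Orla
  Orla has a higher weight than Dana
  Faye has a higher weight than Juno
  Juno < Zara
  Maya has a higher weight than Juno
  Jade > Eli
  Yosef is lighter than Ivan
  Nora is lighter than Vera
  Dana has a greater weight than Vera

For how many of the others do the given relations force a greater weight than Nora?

6

Directly above Nora: Vera, Mina.
One step further: Dana, Zara, Maya (5 so far).
One step further: Orla (6 so far).
No other element is forced above Nora by the given relations, so the count is 6.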